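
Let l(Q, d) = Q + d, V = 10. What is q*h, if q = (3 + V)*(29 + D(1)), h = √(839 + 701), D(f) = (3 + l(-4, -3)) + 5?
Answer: 780*√385 ≈ 15305.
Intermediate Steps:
D(f) = 1 (D(f) = (3 + (-4 - 3)) + 5 = (3 - 7) + 5 = -4 + 5 = 1)
h = 2*√385 (h = √1540 = 2*√385 ≈ 39.243)
q = 390 (q = (3 + 10)*(29 + 1) = 13*30 = 390)
q*h = 390*(2*√385) = 780*√385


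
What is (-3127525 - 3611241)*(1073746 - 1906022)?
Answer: 5608513211416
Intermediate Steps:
(-3127525 - 3611241)*(1073746 - 1906022) = -6738766*(-832276) = 5608513211416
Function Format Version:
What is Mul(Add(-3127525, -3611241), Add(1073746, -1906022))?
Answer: 5608513211416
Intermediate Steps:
Mul(Add(-3127525, -3611241), Add(1073746, -1906022)) = Mul(-6738766, -832276) = 5608513211416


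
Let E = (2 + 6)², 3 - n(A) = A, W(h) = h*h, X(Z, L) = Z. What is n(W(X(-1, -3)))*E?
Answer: 128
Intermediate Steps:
W(h) = h²
n(A) = 3 - A
E = 64 (E = 8² = 64)
n(W(X(-1, -3)))*E = (3 - 1*(-1)²)*64 = (3 - 1*1)*64 = (3 - 1)*64 = 2*64 = 128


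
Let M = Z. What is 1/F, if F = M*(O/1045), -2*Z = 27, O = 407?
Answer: -190/999 ≈ -0.19019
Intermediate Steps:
Z = -27/2 (Z = -½*27 = -27/2 ≈ -13.500)
M = -27/2 ≈ -13.500
F = -999/190 (F = -10989/(2*1045) = -27/2*37/95 = -999/190 ≈ -5.2579)
1/F = 1/(-999/190) = -190/999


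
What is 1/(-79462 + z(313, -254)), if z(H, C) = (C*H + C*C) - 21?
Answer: -1/94469 ≈ -1.0585e-5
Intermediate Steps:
z(H, C) = -21 + C² + C*H (z(H, C) = (C*H + C²) - 21 = (C² + C*H) - 21 = -21 + C² + C*H)
1/(-79462 + z(313, -254)) = 1/(-79462 + (-21 + (-254)² - 254*313)) = 1/(-79462 + (-21 + 64516 - 79502)) = 1/(-79462 - 15007) = 1/(-94469) = -1/94469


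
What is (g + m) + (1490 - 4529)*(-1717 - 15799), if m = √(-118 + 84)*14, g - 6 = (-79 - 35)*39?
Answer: 53226684 + 14*I*√34 ≈ 5.3227e+7 + 81.633*I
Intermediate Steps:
g = -4440 (g = 6 + (-79 - 35)*39 = 6 - 114*39 = 6 - 4446 = -4440)
m = 14*I*√34 (m = √(-34)*14 = (I*√34)*14 = 14*I*√34 ≈ 81.633*I)
(g + m) + (1490 - 4529)*(-1717 - 15799) = (-4440 + 14*I*√34) + (1490 - 4529)*(-1717 - 15799) = (-4440 + 14*I*√34) - 3039*(-17516) = (-4440 + 14*I*√34) + 53231124 = 53226684 + 14*I*√34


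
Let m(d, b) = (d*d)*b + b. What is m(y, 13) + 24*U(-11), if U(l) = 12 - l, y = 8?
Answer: 1397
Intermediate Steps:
m(d, b) = b + b*d² (m(d, b) = d²*b + b = b*d² + b = b + b*d²)
m(y, 13) + 24*U(-11) = 13*(1 + 8²) + 24*(12 - 1*(-11)) = 13*(1 + 64) + 24*(12 + 11) = 13*65 + 24*23 = 845 + 552 = 1397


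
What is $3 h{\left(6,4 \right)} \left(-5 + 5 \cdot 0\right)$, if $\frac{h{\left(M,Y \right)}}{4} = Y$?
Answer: $-240$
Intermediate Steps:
$h{\left(M,Y \right)} = 4 Y$
$3 h{\left(6,4 \right)} \left(-5 + 5 \cdot 0\right) = 3 \cdot 4 \cdot 4 \left(-5 + 5 \cdot 0\right) = 3 \cdot 16 \left(-5 + 0\right) = 48 \left(-5\right) = -240$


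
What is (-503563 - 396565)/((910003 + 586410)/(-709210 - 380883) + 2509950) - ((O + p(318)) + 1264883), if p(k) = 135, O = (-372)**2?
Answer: -3839817517148275578/2736077428937 ≈ -1.4034e+6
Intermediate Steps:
O = 138384
(-503563 - 396565)/((910003 + 586410)/(-709210 - 380883) + 2509950) - ((O + p(318)) + 1264883) = (-503563 - 396565)/((910003 + 586410)/(-709210 - 380883) + 2509950) - ((138384 + 135) + 1264883) = -900128/(1496413/(-1090093) + 2509950) - (138519 + 1264883) = -900128/(1496413*(-1/1090093) + 2509950) - 1*1403402 = -900128/(-1496413/1090093 + 2509950) - 1403402 = -900128/2736077428937/1090093 - 1403402 = -900128*1090093/2736077428937 - 1403402 = -981223231904/2736077428937 - 1403402 = -3839817517148275578/2736077428937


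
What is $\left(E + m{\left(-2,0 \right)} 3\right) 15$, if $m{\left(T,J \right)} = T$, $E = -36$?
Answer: $-630$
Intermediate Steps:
$\left(E + m{\left(-2,0 \right)} 3\right) 15 = \left(-36 - 6\right) 15 = \left(-42\right) 15 = -630$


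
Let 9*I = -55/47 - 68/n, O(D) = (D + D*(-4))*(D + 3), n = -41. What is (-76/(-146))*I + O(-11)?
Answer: -334198538/1266039 ≈ -263.97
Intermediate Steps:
O(D) = -3*D*(3 + D) (O(D) = (D - 4*D)*(3 + D) = (-3*D)*(3 + D) = -3*D*(3 + D))
I = 941/17343 (I = (-55/47 - 68/(-41))/9 = (-55*1/47 - 68*(-1/41))/9 = (-55/47 + 68/41)/9 = (1/9)*(941/1927) = 941/17343 ≈ 0.054258)
(-76/(-146))*I + O(-11) = -76/(-146)*(941/17343) - 3*(-11)*(3 - 11) = -76*(-1/146)*(941/17343) - 3*(-11)*(-8) = (38/73)*(941/17343) - 264 = 35758/1266039 - 264 = -334198538/1266039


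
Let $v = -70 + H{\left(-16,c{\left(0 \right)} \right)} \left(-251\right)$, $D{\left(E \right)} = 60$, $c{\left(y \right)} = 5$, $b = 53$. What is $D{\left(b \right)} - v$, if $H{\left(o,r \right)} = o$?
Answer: $-3886$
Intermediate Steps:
$v = 3946$ ($v = -70 - -4016 = -70 + 4016 = 3946$)
$D{\left(b \right)} - v = 60 - 3946 = -3886$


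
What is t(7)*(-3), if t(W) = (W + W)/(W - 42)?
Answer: 6/5 ≈ 1.2000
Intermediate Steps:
t(W) = 2*W/(-42 + W) (t(W) = (2*W)/(-42 + W) = 2*W/(-42 + W))
t(7)*(-3) = (2*7/(-42 + 7))*(-3) = (2*7/(-35))*(-3) = (2*7*(-1/35))*(-3) = -2/5*(-3) = 6/5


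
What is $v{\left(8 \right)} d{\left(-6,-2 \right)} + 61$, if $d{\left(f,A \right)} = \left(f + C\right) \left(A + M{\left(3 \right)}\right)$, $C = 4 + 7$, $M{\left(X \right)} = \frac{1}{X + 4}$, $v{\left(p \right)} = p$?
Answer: $- \frac{93}{7} \approx -13.286$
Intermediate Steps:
$M{\left(X \right)} = \frac{1}{4 + X}$
$C = 11$
$d{\left(f,A \right)} = \left(11 + f\right) \left(\frac{1}{7} + A\right)$ ($d{\left(f,A \right)} = \left(f + 11\right) \left(A + \frac{1}{4 + 3}\right) = \left(11 + f\right) \left(A + \frac{1}{7}\right) = \left(11 + f\right) \left(\frac{1}{7} + A\right)$)
$v{\left(8 \right)} d{\left(-6,-2 \right)} + 61 = 8 \left(\frac{11}{7} + 11 \left(-2\right) + \frac{1}{7} \left(-6\right) - -12\right) + 61 = 8 \left(\frac{11}{7} - 22 - \frac{6}{7} + 12\right) + 61 = 8 \left(- \frac{65}{7}\right) + 61 = - \frac{520}{7} + 61 = - \frac{93}{7}$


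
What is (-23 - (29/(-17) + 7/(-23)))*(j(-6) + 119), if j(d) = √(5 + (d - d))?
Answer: -57449/23 - 8207*√5/391 ≈ -2544.7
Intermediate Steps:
j(d) = √5 (j(d) = √(5 + 0) = √5)
(-23 - (29/(-17) + 7/(-23)))*(j(-6) + 119) = (-23 - (29/(-17) + 7/(-23)))*(√5 + 119) = (-23 - (29*(-1/17) + 7*(-1/23)))*(119 + √5) = (-23 - (-29/17 - 7/23))*(119 + √5) = (-23 - 1*(-786/391))*(119 + √5) = (-23 + 786/391)*(119 + √5) = -8207*(119 + √5)/391 = -57449/23 - 8207*√5/391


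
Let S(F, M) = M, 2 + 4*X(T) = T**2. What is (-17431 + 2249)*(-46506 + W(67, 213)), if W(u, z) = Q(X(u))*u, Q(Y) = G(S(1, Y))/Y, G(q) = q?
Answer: 705036898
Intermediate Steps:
X(T) = -1/2 + T**2/4
Q(Y) = 1 (Q(Y) = Y/Y = 1)
W(u, z) = u (W(u, z) = 1*u = u)
(-17431 + 2249)*(-46506 + W(67, 213)) = (-17431 + 2249)*(-46506 + 67) = -15182*(-46439) = 705036898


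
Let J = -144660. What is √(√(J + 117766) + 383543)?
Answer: √(383543 + I*√26894) ≈ 619.31 + 0.132*I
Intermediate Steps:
√(√(J + 117766) + 383543) = √(√(-144660 + 117766) + 383543) = √(√(-26894) + 383543) = √(I*√26894 + 383543) = √(383543 + I*√26894)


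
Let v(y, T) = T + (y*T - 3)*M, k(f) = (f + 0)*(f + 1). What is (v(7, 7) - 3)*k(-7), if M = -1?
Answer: -1764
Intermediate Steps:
k(f) = f*(1 + f)
v(y, T) = 3 + T - T*y (v(y, T) = T + (y*T - 3)*(-1) = T + (T*y - 3)*(-1) = T + (-3 + T*y)*(-1) = T + (3 - T*y) = 3 + T - T*y)
(v(7, 7) - 3)*k(-7) = ((3 + 7 - 1*7*7) - 3)*(-7*(1 - 7)) = ((3 + 7 - 49) - 3)*(-7*(-6)) = (-39 - 3)*42 = -42*42 = -1764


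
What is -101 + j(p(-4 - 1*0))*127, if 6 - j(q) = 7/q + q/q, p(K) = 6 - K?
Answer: 4451/10 ≈ 445.10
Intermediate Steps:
j(q) = 5 - 7/q (j(q) = 6 - (7/q + q/q) = 6 - (7/q + 1) = 6 - (1 + 7/q) = 6 + (-1 - 7/q) = 5 - 7/q)
-101 + j(p(-4 - 1*0))*127 = -101 + (5 - 7/(6 - (-4 - 1*0)))*127 = -101 + (5 - 7/(6 - (-4 + 0)))*127 = -101 + (5 - 7/(6 - 1*(-4)))*127 = -101 + (5 - 7/(6 + 4))*127 = -101 + (5 - 7/10)*127 = -101 + (43/10)*127 = -101 + 5461/10 = 4451/10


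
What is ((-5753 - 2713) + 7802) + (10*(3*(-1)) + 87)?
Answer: -607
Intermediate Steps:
((-5753 - 2713) + 7802) + (10*(3*(-1)) + 87) = (-8466 + 7802) + (10*(-3) + 87) = -664 + (-30 + 87) = -664 + 57 = -607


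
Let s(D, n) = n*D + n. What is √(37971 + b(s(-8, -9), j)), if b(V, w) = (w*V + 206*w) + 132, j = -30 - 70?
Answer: √11203 ≈ 105.84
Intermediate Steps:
s(D, n) = n + D*n (s(D, n) = D*n + n = n + D*n)
j = -100
b(V, w) = 132 + 206*w + V*w (b(V, w) = (V*w + 206*w) + 132 = (206*w + V*w) + 132 = 132 + 206*w + V*w)
√(37971 + b(s(-8, -9), j)) = √(37971 + (132 + 206*(-100) - 9*(1 - 8)*(-100))) = √(37971 + (132 - 20600 - 9*(-7)*(-100))) = √(37971 + (132 - 20600 + 63*(-100))) = √(37971 + (132 - 20600 - 6300)) = √(37971 - 26768) = √11203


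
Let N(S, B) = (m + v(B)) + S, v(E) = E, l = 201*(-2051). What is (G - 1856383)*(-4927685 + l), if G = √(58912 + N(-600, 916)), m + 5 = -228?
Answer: 9912966411488 - 16019808*√6555 ≈ 9.9117e+12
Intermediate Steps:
m = -233 (m = -5 - 228 = -233)
l = -412251
N(S, B) = -233 + B + S (N(S, B) = (-233 + B) + S = -233 + B + S)
G = 3*√6555 (G = √(58912 + (-233 + 916 - 600)) = √(58912 + 83) = √58995 = 3*√6555 ≈ 242.89)
(G - 1856383)*(-4927685 + l) = (3*√6555 - 1856383)*(-4927685 - 412251) = (-1856383 + 3*√6555)*(-5339936) = 9912966411488 - 16019808*√6555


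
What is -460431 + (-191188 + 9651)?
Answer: -641968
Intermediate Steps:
-460431 + (-191188 + 9651) = -460431 - 181537 = -641968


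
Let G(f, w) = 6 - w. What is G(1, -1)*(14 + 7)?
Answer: 147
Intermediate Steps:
G(1, -1)*(14 + 7) = (6 - 1*(-1))*(14 + 7) = (6 + 1)*21 = 7*21 = 147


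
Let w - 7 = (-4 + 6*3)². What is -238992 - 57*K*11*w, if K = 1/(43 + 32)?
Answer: -6017227/25 ≈ -2.4069e+5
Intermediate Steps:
w = 203 (w = 7 + (-4 + 6*3)² = 7 + (-4 + 18)² = 7 + 14² = 7 + 196 = 203)
K = 1/75 ≈ 0.013333
-238992 - 57*K*11*w = -238992 - 57*(1/75)*11*203 = -238992 - 19*2233/25 = -238992 - 1*42427/25 = -238992 - 42427/25 = -6017227/25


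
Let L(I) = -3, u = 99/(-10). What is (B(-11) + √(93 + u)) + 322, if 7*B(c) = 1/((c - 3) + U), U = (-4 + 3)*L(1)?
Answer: 24793/77 + √8310/10 ≈ 331.10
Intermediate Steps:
u = -99/10 (u = 99*(-⅒) = -99/10 ≈ -9.9000)
U = 3 (U = (-4 + 3)*(-3) = -1*(-3) = 3)
B(c) = 1/(7*c) (B(c) = 1/(7*((c - 3) + 3)) = 1/(7*((-3 + c) + 3)) = 1/(7*c))
(B(-11) + √(93 + u)) + 322 = ((⅐)/(-11) + √(93 - 99/10)) + 322 = ((⅐)*(-1/11) + √(831/10)) + 322 = (-1/77 + √8310/10) + 322 = 24793/77 + √8310/10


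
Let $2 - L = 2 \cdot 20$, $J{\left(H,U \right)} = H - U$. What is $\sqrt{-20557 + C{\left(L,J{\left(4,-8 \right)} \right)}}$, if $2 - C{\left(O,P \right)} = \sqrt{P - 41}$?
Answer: $\sqrt{-20555 - i \sqrt{29}} \approx 0.019 - 143.37 i$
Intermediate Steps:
$L = -38$ ($L = 2 - 2 \cdot 20 = 2 - 40 = -38$)
$C{\left(O,P \right)} = 2 - \sqrt{-41 + P}$ ($C{\left(O,P \right)} = 2 - \sqrt{P - 41} = 2 - \sqrt{-41 + P}$)
$\sqrt{-20557 + C{\left(L,J{\left(4,-8 \right)} \right)}} = \sqrt{-20557 + \left(2 - \sqrt{-41 + \left(4 - -8\right)}\right)} = \sqrt{-20557 + \left(2 - \sqrt{-41 + \left(4 + 8\right)}\right)} = \sqrt{-20557 + \left(2 - \sqrt{-41 + 12}\right)} = \sqrt{-20557 + \left(2 - \sqrt{-29}\right)} = \sqrt{-20557 + \left(2 - i \sqrt{29}\right)} = \sqrt{-20555 - i \sqrt{29}}$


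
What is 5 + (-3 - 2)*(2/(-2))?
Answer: 10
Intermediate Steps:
5 + (-3 - 2)*(2/(-2)) = 5 - 10*(-1)/2 = 5 - 5*(-1) = 5 + 5 = 10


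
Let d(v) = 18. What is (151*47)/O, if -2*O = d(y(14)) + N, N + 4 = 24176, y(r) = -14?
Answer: -7097/12095 ≈ -0.58677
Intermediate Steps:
N = 24172 (N = -4 + 24176 = 24172)
O = -12095 (O = -(18 + 24172)/2 = -1/2*24190 = -12095)
(151*47)/O = (151*47)/(-12095) = 7097*(-1/12095) = -7097/12095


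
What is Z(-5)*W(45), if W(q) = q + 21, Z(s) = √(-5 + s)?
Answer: 66*I*√10 ≈ 208.71*I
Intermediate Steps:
W(q) = 21 + q
Z(-5)*W(45) = √(-5 - 5)*(21 + 45) = √(-10)*66 = (I*√10)*66 = 66*I*√10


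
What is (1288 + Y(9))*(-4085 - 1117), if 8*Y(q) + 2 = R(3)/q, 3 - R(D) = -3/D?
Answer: -13398329/2 ≈ -6.6992e+6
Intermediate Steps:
R(D) = 3 + 3/D (R(D) = 3 - (-3)/D = 3 + 3/D)
Y(q) = -¼ + 1/(2*q) (Y(q) = -¼ + ((3 + 3/3)/q)/8 = -¼ + ((3 + 3*(⅓))/q)/8 = -¼ + ((3 + 1)/q)/8 = -¼ + (4/q)/8 = -¼ + 1/(2*q))
(1288 + Y(9))*(-4085 - 1117) = (1288 + (¼)*(2 - 1*9)/9)*(-4085 - 1117) = (1288 + (¼)*(⅑)*(2 - 9))*(-5202) = (1288 + (¼)*(⅑)*(-7))*(-5202) = (1288 - 7/36)*(-5202) = (46361/36)*(-5202) = -13398329/2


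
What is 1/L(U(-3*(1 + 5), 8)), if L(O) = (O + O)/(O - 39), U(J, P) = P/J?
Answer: 355/8 ≈ 44.375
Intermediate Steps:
L(O) = 2*O/(-39 + O) (L(O) = (2*O)/(-39 + O) = 2*O/(-39 + O))
1/L(U(-3*(1 + 5), 8)) = 1/(2*(8/((-3*(1 + 5))))/(-39 + 8/((-3*(1 + 5))))) = 1/(2*(8/((-3*6)))/(-39 + 8/((-3*6)))) = 1/(2*(8/(-18))/(-39 + 8/(-18))) = 1/(2*(8*(-1/18))/(-39 + 8*(-1/18))) = 1/(2*(-4/9)/(-39 - 4/9)) = 1/(2*(-4/9)/(-355/9)) = 1/(2*(-4/9)*(-9/355)) = 1/(8/355) = 355/8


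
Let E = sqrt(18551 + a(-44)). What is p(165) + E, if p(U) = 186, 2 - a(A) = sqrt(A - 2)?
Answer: 186 + sqrt(18553 - I*sqrt(46)) ≈ 322.21 - 0.024897*I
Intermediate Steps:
a(A) = 2 - sqrt(-2 + A) (a(A) = 2 - sqrt(A - 2) = 2 - sqrt(-2 + A))
E = sqrt(18553 - I*sqrt(46)) (E = sqrt(18551 + (2 - sqrt(-2 - 44))) = sqrt(18551 + (2 - sqrt(-46))) = sqrt(18551 + (2 - I*sqrt(46))) = sqrt(18553 - I*sqrt(46)) ≈ 136.21 - 0.025*I)
p(165) + E = 186 + sqrt(18553 - I*sqrt(46))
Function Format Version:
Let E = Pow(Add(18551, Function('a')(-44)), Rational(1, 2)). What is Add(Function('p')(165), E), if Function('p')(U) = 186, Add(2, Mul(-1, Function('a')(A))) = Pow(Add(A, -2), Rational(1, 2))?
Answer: Add(186, Pow(Add(18553, Mul(-1, I, Pow(46, Rational(1, 2)))), Rational(1, 2))) ≈ Add(322.21, Mul(-0.024897, I))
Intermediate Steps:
Function('a')(A) = Add(2, Mul(-1, Pow(Add(-2, A), Rational(1, 2)))) (Function('a')(A) = Add(2, Mul(-1, Pow(Add(A, -2), Rational(1, 2)))) = Add(2, Mul(-1, Pow(Add(-2, A), Rational(1, 2)))))
E = Pow(Add(18553, Mul(-1, I, Pow(46, Rational(1, 2)))), Rational(1, 2)) (E = Pow(Add(18551, Add(2, Mul(-1, Pow(Add(-2, -44), Rational(1, 2))))), Rational(1, 2)) = Pow(Add(18551, Add(2, Mul(-1, Pow(-46, Rational(1, 2))))), Rational(1, 2)) = Pow(Add(18551, Add(2, Mul(-1, Mul(I, Pow(46, Rational(1, 2)))))), Rational(1, 2)) = Pow(Add(18551, Add(2, Mul(-1, I, Pow(46, Rational(1, 2))))), Rational(1, 2)) = Pow(Add(18553, Mul(-1, I, Pow(46, Rational(1, 2)))), Rational(1, 2)) ≈ Add(136.21, Mul(-0.025, I)))
Add(Function('p')(165), E) = Add(186, Pow(Add(18553, Mul(-1, I, Pow(46, Rational(1, 2)))), Rational(1, 2)))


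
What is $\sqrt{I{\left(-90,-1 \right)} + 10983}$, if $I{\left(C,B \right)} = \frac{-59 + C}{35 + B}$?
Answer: $\frac{\sqrt{12691282}}{34} \approx 104.78$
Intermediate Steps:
$I{\left(C,B \right)} = \frac{-59 + C}{35 + B}$
$\sqrt{I{\left(-90,-1 \right)} + 10983} = \sqrt{\frac{-59 - 90}{35 - 1} + 10983} = \sqrt{\frac{1}{34} \left(-149\right) + 10983} = \sqrt{- \frac{149}{34} + 10983} = \sqrt{\frac{373273}{34}} = \frac{\sqrt{12691282}}{34}$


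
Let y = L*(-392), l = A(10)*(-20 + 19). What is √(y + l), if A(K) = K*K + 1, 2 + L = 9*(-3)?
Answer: √11267 ≈ 106.15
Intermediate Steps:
L = -29 (L = -2 + 9*(-3) = -2 - 27 = -29)
A(K) = 1 + K² (A(K) = K² + 1 = 1 + K²)
l = -101 (l = (1 + 10²)*(-20 + 19) = (1 + 100)*(-1) = 101*(-1) = -101)
y = 11368 (y = -29*(-392) = 11368)
√(y + l) = √(11368 - 101) = √11267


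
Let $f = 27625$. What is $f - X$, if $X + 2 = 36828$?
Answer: $-9201$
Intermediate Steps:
$X = 36826$ ($X = -2 + 36828 = 36826$)
$f - X = 27625 - 36826 = -9201$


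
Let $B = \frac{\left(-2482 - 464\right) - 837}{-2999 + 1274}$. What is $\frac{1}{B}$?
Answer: $\frac{575}{1261} \approx 0.45599$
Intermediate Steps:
$B = \frac{1261}{575}$ ($B = \frac{\left(-2482 - 464\right) - 837}{-1725} = \left(-2946 - 837\right) \left(- \frac{1}{1725}\right) = \left(-3783\right) \left(- \frac{1}{1725}\right) = \frac{1261}{575} \approx 2.193$)
$\frac{1}{B} = \frac{1}{\frac{1261}{575}} = \frac{575}{1261}$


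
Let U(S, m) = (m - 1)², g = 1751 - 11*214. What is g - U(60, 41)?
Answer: -2203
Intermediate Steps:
g = -603 (g = 1751 - 2354 = -603)
U(S, m) = (-1 + m)²
g - U(60, 41) = -603 - (-1 + 41)² = -603 - 1*40² = -603 - 1*1600 = -603 - 1600 = -2203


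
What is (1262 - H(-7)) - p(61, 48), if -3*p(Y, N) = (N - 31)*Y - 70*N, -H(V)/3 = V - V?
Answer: 1463/3 ≈ 487.67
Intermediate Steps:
H(V) = 0 (H(V) = -3*(V - V) = -3*0 = 0)
p(Y, N) = 70*N/3 - Y*(-31 + N)/3 (p(Y, N) = -((N - 31)*Y - 70*N)/3 = -((-31 + N)*Y - 70*N)/3 = -(Y*(-31 + N) - 70*N)/3 = -(-70*N + Y*(-31 + N))/3 = 70*N/3 - Y*(-31 + N)/3)
(1262 - H(-7)) - p(61, 48) = (1262 - 1*0) - ((31/3)*61 + (70/3)*48 - ⅓*48*61) = (1262 + 0) - (1891/3 + 1120 - 976) = 1262 - 1*2323/3 = 1262 - 2323/3 = 1463/3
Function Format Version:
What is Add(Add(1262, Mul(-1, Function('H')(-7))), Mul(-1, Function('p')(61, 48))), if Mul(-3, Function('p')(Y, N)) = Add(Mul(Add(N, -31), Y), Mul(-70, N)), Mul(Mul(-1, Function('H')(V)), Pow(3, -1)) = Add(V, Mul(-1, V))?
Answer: Rational(1463, 3) ≈ 487.67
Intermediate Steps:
Function('H')(V) = 0 (Function('H')(V) = Mul(-3, Add(V, Mul(-1, V))) = Mul(-3, 0) = 0)
Function('p')(Y, N) = Add(Mul(Rational(70, 3), N), Mul(Rational(-1, 3), Y, Add(-31, N))) (Function('p')(Y, N) = Mul(Rational(-1, 3), Add(Mul(Add(N, -31), Y), Mul(-70, N))) = Mul(Rational(-1, 3), Add(Mul(Add(-31, N), Y), Mul(-70, N))) = Mul(Rational(-1, 3), Add(Mul(Y, Add(-31, N)), Mul(-70, N))) = Mul(Rational(-1, 3), Add(Mul(-70, N), Mul(Y, Add(-31, N)))) = Add(Mul(Rational(70, 3), N), Mul(Rational(-1, 3), Y, Add(-31, N))))
Add(Add(1262, Mul(-1, Function('H')(-7))), Mul(-1, Function('p')(61, 48))) = Add(Add(1262, Mul(-1, 0)), Mul(-1, Add(Mul(Rational(31, 3), 61), Mul(Rational(70, 3), 48), Mul(Rational(-1, 3), 48, 61)))) = Add(Add(1262, 0), Mul(-1, Add(Rational(1891, 3), 1120, -976))) = Add(1262, Mul(-1, Rational(2323, 3))) = Add(1262, Rational(-2323, 3)) = Rational(1463, 3)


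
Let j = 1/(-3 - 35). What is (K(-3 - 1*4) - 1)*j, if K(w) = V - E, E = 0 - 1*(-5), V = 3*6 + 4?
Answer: -8/19 ≈ -0.42105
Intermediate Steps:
V = 22 (V = 18 + 4 = 22)
E = 5 (E = 0 + 5 = 5)
j = -1/38 (j = 1/(-38) = -1/38 ≈ -0.026316)
K(w) = 17 (K(w) = 22 - 1*5 = 22 - 5 = 17)
(K(-3 - 1*4) - 1)*j = (17 - 1)*(-1/38) = 16*(-1/38) = -8/19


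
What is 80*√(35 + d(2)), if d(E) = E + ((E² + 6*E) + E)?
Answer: 80*√55 ≈ 593.30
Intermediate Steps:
d(E) = E² + 8*E (d(E) = E + (E² + 7*E) = E² + 8*E)
80*√(35 + d(2)) = 80*√(35 + 2*(8 + 2)) = 80*√(35 + 2*10) = 80*√(35 + 20) = 80*√55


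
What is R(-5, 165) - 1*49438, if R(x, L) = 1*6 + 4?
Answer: -49428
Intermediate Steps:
R(x, L) = 10 (R(x, L) = 6 + 4 = 10)
R(-5, 165) - 1*49438 = 10 - 1*49438 = 10 - 49438 = -49428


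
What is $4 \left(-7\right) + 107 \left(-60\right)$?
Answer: $-6448$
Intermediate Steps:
$4 \left(-7\right) + 107 \left(-60\right) = -28 - 6420 = -6448$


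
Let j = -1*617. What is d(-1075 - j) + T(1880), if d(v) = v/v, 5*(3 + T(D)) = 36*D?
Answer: 13534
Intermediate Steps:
j = -617
T(D) = -3 + 36*D/5 (T(D) = -3 + (36*D)/5 = -3 + 36*D/5)
d(v) = 1
d(-1075 - j) + T(1880) = 1 + (-3 + (36/5)*1880) = 1 + (-3 + 13536) = 1 + 13533 = 13534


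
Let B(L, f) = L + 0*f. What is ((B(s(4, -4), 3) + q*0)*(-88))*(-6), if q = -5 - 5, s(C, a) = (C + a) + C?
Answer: 2112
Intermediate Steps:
s(C, a) = a + 2*C
B(L, f) = L (B(L, f) = L + 0 = L)
q = -10
((B(s(4, -4), 3) + q*0)*(-88))*(-6) = (((-4 + 2*4) - 10*0)*(-88))*(-6) = (((-4 + 8) + 0)*(-88))*(-6) = ((4 + 0)*(-88))*(-6) = (4*(-88))*(-6) = -352*(-6) = 2112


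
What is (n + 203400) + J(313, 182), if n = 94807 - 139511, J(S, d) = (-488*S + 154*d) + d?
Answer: 34162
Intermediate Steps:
J(S, d) = -488*S + 155*d
n = -44704
(n + 203400) + J(313, 182) = (-44704 + 203400) + (-488*313 + 155*182) = 158696 + (-152744 + 28210) = 158696 - 124534 = 34162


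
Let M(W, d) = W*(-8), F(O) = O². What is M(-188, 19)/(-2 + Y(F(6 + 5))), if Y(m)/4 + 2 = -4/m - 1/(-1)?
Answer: -90992/371 ≈ -245.26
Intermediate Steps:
Y(m) = -4 - 16/m (Y(m) = -8 + 4*(-4/m - 1/(-1)) = -8 + 4*(-4/m - 1*(-1)) = -8 + 4*(-4/m + 1) = -8 + 4*(1 - 4/m) = -8 + (4 - 16/m) = -4 - 16/m)
M(W, d) = -8*W
M(-188, 19)/(-2 + Y(F(6 + 5))) = (-8*(-188))/(-2 + (-4 - 16/(6 + 5)²)) = 1504/(-2 + (-4 - 16/(11²))) = 1504/(-2 + (-4 - 16/121)) = 1504/(-2 - 500/121) = 1504/(-742/121) = -121/742*1504 = -90992/371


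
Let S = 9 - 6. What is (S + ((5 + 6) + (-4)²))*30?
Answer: 900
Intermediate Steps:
S = 3
(S + ((5 + 6) + (-4)²))*30 = (3 + ((5 + 6) + (-4)²))*30 = (3 + (11 + 16))*30 = (3 + 27)*30 = 30*30 = 900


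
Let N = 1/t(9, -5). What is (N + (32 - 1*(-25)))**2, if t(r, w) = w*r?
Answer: 6574096/2025 ≈ 3246.5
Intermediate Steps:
t(r, w) = r*w
N = -1/45 (N = 1/(9*(-5)) = 1/(-45) = -1/45 ≈ -0.022222)
(N + (32 - 1*(-25)))**2 = (-1/45 + (32 - 1*(-25)))**2 = (-1/45 + (32 + 25))**2 = (-1/45 + 57)**2 = (2564/45)**2 = 6574096/2025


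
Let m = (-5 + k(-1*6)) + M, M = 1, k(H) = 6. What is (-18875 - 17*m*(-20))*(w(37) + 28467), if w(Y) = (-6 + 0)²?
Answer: -518612085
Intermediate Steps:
m = 2 (m = (-5 + 6) + 1 = 1 + 1 = 2)
w(Y) = 36 (w(Y) = (-6)² = 36)
(-18875 - 17*m*(-20))*(w(37) + 28467) = (-18875 - 17*2*(-20))*(36 + 28467) = (-18875 - 34*(-20))*28503 = (-18875 + 680)*28503 = -18195*28503 = -518612085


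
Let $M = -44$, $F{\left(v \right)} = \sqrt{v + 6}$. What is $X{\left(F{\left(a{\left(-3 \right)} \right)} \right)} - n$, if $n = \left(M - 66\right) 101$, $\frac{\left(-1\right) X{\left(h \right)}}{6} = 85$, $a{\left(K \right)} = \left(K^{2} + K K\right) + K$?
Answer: $10600$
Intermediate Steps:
$a{\left(K \right)} = K + 2 K^{2}$ ($a{\left(K \right)} = \left(K^{2} + K^{2}\right) + K = 2 K^{2} + K = K + 2 K^{2}$)
$F{\left(v \right)} = \sqrt{6 + v}$
$X{\left(h \right)} = -510$ ($X{\left(h \right)} = \left(-6\right) 85 = -510$)
$n = -11110$ ($n = \left(-44 - 66\right) 101 = \left(-110\right) 101 = -11110$)
$X{\left(F{\left(a{\left(-3 \right)} \right)} \right)} - n = -510 - -11110 = -510 + 11110 = 10600$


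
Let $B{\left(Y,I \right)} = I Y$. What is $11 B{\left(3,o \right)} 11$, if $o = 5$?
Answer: $1815$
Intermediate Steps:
$11 B{\left(3,o \right)} 11 = 11 \cdot 5 \cdot 3 \cdot 11 = 11 \cdot 15 \cdot 11 = 165 \cdot 11 = 1815$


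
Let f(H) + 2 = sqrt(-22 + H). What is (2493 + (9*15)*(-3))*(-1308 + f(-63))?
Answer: -2735280 + 2088*I*sqrt(85) ≈ -2.7353e+6 + 19250.0*I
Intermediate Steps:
f(H) = -2 + sqrt(-22 + H)
(2493 + (9*15)*(-3))*(-1308 + f(-63)) = (2493 + (9*15)*(-3))*(-1308 + (-2 + sqrt(-22 - 63))) = (2493 + 135*(-3))*(-1308 + (-2 + sqrt(-85))) = (2493 - 405)*(-1308 + (-2 + I*sqrt(85))) = 2088*(-1310 + I*sqrt(85)) = -2735280 + 2088*I*sqrt(85)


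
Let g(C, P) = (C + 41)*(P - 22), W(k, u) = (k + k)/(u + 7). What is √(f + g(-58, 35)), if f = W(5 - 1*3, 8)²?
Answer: I*√49709/15 ≈ 14.864*I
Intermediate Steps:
W(k, u) = 2*k/(7 + u) (W(k, u) = (2*k)/(7 + u) = 2*k/(7 + u))
g(C, P) = (-22 + P)*(41 + C) (g(C, P) = (41 + C)*(-22 + P) = (-22 + P)*(41 + C))
f = 16/225 (f = (2*(5 - 1*3)/(7 + 8))² = (2*(5 - 3)/15)² = (2*2*(1/15))² = (4/15)² = 16/225 ≈ 0.071111)
√(f + g(-58, 35)) = √(16/225 + (-902 - 22*(-58) + 41*35 - 58*35)) = √(16/225 + (-902 + 1276 + 1435 - 2030)) = √(16/225 - 221) = √(-49709/225) = I*√49709/15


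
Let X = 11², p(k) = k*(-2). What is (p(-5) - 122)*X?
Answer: -13552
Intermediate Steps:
p(k) = -2*k
X = 121
(p(-5) - 122)*X = (-2*(-5) - 122)*121 = (10 - 122)*121 = -112*121 = -13552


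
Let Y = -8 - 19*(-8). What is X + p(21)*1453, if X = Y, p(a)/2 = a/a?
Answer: 3050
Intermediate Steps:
p(a) = 2 (p(a) = 2*(a/a) = 2*1 = 2)
Y = 144 (Y = -8 + 152 = 144)
X = 144
X + p(21)*1453 = 144 + 2*1453 = 144 + 2906 = 3050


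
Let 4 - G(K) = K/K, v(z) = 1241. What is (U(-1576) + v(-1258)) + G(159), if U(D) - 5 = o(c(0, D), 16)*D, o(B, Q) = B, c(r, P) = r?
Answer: 1249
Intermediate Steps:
U(D) = 5 (U(D) = 5 + 0*D = 5 + 0 = 5)
G(K) = 3 (G(K) = 4 - K/K = 4 - 1*1 = 4 - 1 = 3)
(U(-1576) + v(-1258)) + G(159) = (5 + 1241) + 3 = 1246 + 3 = 1249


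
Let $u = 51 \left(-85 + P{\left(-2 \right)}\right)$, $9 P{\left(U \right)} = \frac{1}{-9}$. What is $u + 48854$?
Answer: $\frac{1201996}{27} \approx 44518.0$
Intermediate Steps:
$P{\left(U \right)} = - \frac{1}{81}$ ($P{\left(U \right)} = \frac{1}{9 \left(-9\right)} = \frac{1}{9} \left(- \frac{1}{9}\right) = - \frac{1}{81}$)
$u = - \frac{117062}{27}$ ($u = 51 \left(-85 - \frac{1}{81}\right) = 51 \left(- \frac{6886}{81}\right) = - \frac{117062}{27} \approx -4335.6$)
$u + 48854 = - \frac{117062}{27} + 48854 = \frac{1201996}{27}$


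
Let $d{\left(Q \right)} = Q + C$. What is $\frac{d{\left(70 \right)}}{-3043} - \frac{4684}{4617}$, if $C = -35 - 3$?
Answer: $- \frac{14401156}{14049531} \approx -1.025$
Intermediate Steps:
$C = -38$ ($C = -35 - 3 = -38$)
$d{\left(Q \right)} = -38 + Q$ ($d{\left(Q \right)} = Q - 38 = -38 + Q$)
$\frac{d{\left(70 \right)}}{-3043} - \frac{4684}{4617} = \frac{-38 + 70}{-3043} - \frac{4684}{4617} = 32 \left(- \frac{1}{3043}\right) - \frac{4684}{4617} = - \frac{32}{3043} - \frac{4684}{4617} = - \frac{14401156}{14049531}$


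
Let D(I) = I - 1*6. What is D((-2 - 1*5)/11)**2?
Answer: 5329/121 ≈ 44.041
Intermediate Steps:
D(I) = -6 + I (D(I) = I - 6 = -6 + I)
D((-2 - 1*5)/11)**2 = (-6 + (-2 - 1*5)/11)**2 = (-6 + (-2 - 5)*(1/11))**2 = (-6 - 7*1/11)**2 = (-6 - 7/11)**2 = (-73/11)**2 = 5329/121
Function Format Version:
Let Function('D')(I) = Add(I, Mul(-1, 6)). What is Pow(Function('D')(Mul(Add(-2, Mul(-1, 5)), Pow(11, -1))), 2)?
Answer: Rational(5329, 121) ≈ 44.041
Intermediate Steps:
Function('D')(I) = Add(-6, I) (Function('D')(I) = Add(I, -6) = Add(-6, I))
Pow(Function('D')(Mul(Add(-2, Mul(-1, 5)), Pow(11, -1))), 2) = Pow(Add(-6, Mul(Add(-2, Mul(-1, 5)), Pow(11, -1))), 2) = Pow(Add(-6, Mul(Add(-2, -5), Rational(1, 11))), 2) = Pow(Add(-6, Mul(-7, Rational(1, 11))), 2) = Pow(Add(-6, Rational(-7, 11)), 2) = Pow(Rational(-73, 11), 2) = Rational(5329, 121)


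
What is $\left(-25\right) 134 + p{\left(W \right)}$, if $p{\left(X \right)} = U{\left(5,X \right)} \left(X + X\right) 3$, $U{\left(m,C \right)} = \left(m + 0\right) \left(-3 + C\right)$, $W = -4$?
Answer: $-2510$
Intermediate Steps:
$U{\left(m,C \right)} = m \left(-3 + C\right)$
$p{\left(X \right)} = 6 X \left(-15 + 5 X\right)$ ($p{\left(X \right)} = 5 \left(-3 + X\right) \left(X + X\right) 3 = \left(-15 + 5 X\right) 2 X 3 = 2 X \left(-15 + 5 X\right) 3 = 6 X \left(-15 + 5 X\right)$)
$\left(-25\right) 134 + p{\left(W \right)} = \left(-25\right) 134 + 30 \left(-4\right) \left(-3 - 4\right) = -3350 + 30 \left(-4\right) \left(-7\right) = -3350 + 840 = -2510$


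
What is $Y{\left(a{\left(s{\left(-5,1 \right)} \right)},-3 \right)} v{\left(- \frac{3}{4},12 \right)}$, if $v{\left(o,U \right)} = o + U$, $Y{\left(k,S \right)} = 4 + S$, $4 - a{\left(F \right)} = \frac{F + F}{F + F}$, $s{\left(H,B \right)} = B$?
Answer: $\frac{45}{4} \approx 11.25$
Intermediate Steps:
$a{\left(F \right)} = 3$ ($a{\left(F \right)} = 4 - \frac{F + F}{F + F} = 4 - \frac{2 F}{2 F} = 4 - 2 F \frac{1}{2 F} = 4 - 1 = 3$)
$v{\left(o,U \right)} = U + o$
$Y{\left(a{\left(s{\left(-5,1 \right)} \right)},-3 \right)} v{\left(- \frac{3}{4},12 \right)} = \left(4 - 3\right) \left(12 - \frac{3}{4}\right) = 1 \left(12 - \frac{3}{4}\right) = 1 \cdot \frac{45}{4} = \frac{45}{4}$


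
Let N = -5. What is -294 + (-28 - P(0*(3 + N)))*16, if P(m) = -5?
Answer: -662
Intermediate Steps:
-294 + (-28 - P(0*(3 + N)))*16 = -294 + (-28 - 1*(-5))*16 = -294 + (-28 + 5)*16 = -294 - 23*16 = -294 - 368 = -662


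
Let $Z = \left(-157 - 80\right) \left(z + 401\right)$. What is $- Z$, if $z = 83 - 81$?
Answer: $95511$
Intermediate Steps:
$z = 2$
$Z = -95511$ ($Z = \left(-157 - 80\right) \left(2 + 401\right) = \left(-157 - 80\right) 403 = \left(-237\right) 403 = -95511$)
$- Z = \left(-1\right) \left(-95511\right) = 95511$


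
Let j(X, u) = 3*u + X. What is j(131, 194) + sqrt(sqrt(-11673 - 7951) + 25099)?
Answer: 713 + sqrt(25099 + 2*I*sqrt(4906)) ≈ 871.43 + 0.44211*I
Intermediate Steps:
j(X, u) = X + 3*u
j(131, 194) + sqrt(sqrt(-11673 - 7951) + 25099) = (131 + 3*194) + sqrt(sqrt(-11673 - 7951) + 25099) = (131 + 582) + sqrt(sqrt(-19624) + 25099) = 713 + sqrt(2*I*sqrt(4906) + 25099) = 713 + sqrt(25099 + 2*I*sqrt(4906))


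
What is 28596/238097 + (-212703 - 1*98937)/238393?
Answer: -67383462852/56760658121 ≈ -1.1872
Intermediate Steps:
28596/238097 + (-212703 - 1*98937)/238393 = 28596*(1/238097) + (-212703 - 98937)*(1/238393) = 28596/238097 - 311640*1/238393 = 28596/238097 - 311640/238393 = -67383462852/56760658121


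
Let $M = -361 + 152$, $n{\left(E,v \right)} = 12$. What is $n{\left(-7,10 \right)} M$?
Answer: $-2508$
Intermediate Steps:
$M = -209$
$n{\left(-7,10 \right)} M = 12 \left(-209\right) = -2508$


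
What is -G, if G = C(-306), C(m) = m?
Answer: 306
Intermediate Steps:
G = -306
-G = -1*(-306) = 306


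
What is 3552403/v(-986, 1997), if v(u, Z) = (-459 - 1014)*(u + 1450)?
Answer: -3552403/683472 ≈ -5.1976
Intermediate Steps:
v(u, Z) = -2135850 - 1473*u (v(u, Z) = -1473*(1450 + u) = -2135850 - 1473*u)
3552403/v(-986, 1997) = 3552403/(-2135850 - 1473*(-986)) = 3552403/(-2135850 + 1452378) = 3552403/(-683472) = 3552403*(-1/683472) = -3552403/683472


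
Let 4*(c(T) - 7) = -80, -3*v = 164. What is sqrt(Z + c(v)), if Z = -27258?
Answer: I*sqrt(27271) ≈ 165.14*I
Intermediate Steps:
v = -164/3 (v = -1/3*164 = -164/3 ≈ -54.667)
c(T) = -13 (c(T) = 7 + (1/4)*(-80) = 7 - 20 = -13)
sqrt(Z + c(v)) = sqrt(-27258 - 13) = sqrt(-27271) = I*sqrt(27271)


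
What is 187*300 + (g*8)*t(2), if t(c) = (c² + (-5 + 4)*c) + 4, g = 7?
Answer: 56436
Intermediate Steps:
t(c) = 4 + c² - c (t(c) = (c² - c) + 4 = 4 + c² - c)
187*300 + (g*8)*t(2) = 187*300 + (7*8)*(4 + 2² - 1*2) = 56100 + 56*(4 + 4 - 2) = 56100 + 56*6 = 56100 + 336 = 56436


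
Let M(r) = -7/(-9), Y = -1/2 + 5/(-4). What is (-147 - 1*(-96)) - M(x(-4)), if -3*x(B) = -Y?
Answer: -466/9 ≈ -51.778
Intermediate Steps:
Y = -7/4 (Y = -1*½ + 5*(-¼) = -½ - 5/4 = -7/4 ≈ -1.7500)
x(B) = -7/12 (x(B) = -(-1)*(-7)/(3*4) = -⅓*7/4 = -7/12)
M(r) = 7/9 (M(r) = -7*(-⅑) = 7/9)
(-147 - 1*(-96)) - M(x(-4)) = (-147 - 1*(-96)) - 1*7/9 = (-147 + 96) - 7/9 = -51 - 7/9 = -466/9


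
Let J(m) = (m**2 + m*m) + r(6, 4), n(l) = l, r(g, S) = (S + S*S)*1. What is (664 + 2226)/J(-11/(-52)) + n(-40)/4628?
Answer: 4520451350/31425277 ≈ 143.85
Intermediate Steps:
r(g, S) = S + S**2 (r(g, S) = (S + S**2)*1 = S + S**2)
J(m) = 20 + 2*m**2 (J(m) = (m**2 + m*m) + 4*(1 + 4) = (m**2 + m**2) + 4*5 = 2*m**2 + 20 = 20 + 2*m**2)
(664 + 2226)/J(-11/(-52)) + n(-40)/4628 = (664 + 2226)/(20 + 2*(-11/(-52))**2) - 40/4628 = 2890/(20 + 2*(-11*(-1/52))**2) - 40*1/4628 = 2890/(20 + 2*(11/52)**2) - 10/1157 = 2890/(20 + 2*(121/2704)) - 10/1157 = 2890/(20 + 121/1352) - 10/1157 = 2890/(27161/1352) - 10/1157 = 2890*(1352/27161) - 10/1157 = 3907280/27161 - 10/1157 = 4520451350/31425277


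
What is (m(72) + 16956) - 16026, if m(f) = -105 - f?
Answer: 753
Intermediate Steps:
(m(72) + 16956) - 16026 = ((-105 - 1*72) + 16956) - 16026 = ((-105 - 72) + 16956) - 16026 = (-177 + 16956) - 16026 = 16779 - 16026 = 753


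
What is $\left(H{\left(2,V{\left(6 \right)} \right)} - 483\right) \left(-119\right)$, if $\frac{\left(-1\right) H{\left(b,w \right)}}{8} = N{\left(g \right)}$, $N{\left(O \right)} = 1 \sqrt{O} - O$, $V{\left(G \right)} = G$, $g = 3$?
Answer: $54621 + 952 \sqrt{3} \approx 56270.0$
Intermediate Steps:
$N{\left(O \right)} = \sqrt{O} - O$
$H{\left(b,w \right)} = 24 - 8 \sqrt{3}$ ($H{\left(b,w \right)} = - 8 \left(\sqrt{3} - 3\right) = - 8 \left(-3 + \sqrt{3}\right) = 24 - 8 \sqrt{3}$)
$\left(H{\left(2,V{\left(6 \right)} \right)} - 483\right) \left(-119\right) = \left(\left(24 - 8 \sqrt{3}\right) - 483\right) \left(-119\right) = \left(-459 - 8 \sqrt{3}\right) \left(-119\right) = 54621 + 952 \sqrt{3}$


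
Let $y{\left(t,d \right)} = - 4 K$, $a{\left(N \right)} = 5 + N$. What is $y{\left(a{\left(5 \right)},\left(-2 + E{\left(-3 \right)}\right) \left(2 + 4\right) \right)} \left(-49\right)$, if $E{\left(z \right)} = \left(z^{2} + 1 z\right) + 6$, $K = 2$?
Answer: $392$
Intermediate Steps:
$E{\left(z \right)} = 6 + z + z^{2}$ ($E{\left(z \right)} = \left(z^{2} + z\right) + 6 = \left(z + z^{2}\right) + 6 = 6 + z + z^{2}$)
$y{\left(t,d \right)} = -8$ ($y{\left(t,d \right)} = \left(-4\right) 2 = -8$)
$y{\left(a{\left(5 \right)},\left(-2 + E{\left(-3 \right)}\right) \left(2 + 4\right) \right)} \left(-49\right) = \left(-8\right) \left(-49\right) = 392$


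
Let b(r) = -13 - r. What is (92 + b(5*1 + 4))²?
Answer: 4900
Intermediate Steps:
(92 + b(5*1 + 4))² = (92 + (-13 - (5*1 + 4)))² = (92 + (-13 - (5 + 4)))² = (92 + (-13 - 1*9))² = (92 + (-13 - 9))² = (92 - 22)² = 70² = 4900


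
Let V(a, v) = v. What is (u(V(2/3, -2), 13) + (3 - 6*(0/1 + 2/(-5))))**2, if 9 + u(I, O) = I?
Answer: 784/25 ≈ 31.360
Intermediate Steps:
u(I, O) = -9 + I
(u(V(2/3, -2), 13) + (3 - 6*(0/1 + 2/(-5))))**2 = ((-9 - 2) + (3 - 6*(0/1 + 2/(-5))))**2 = (-11 + (3 - 6*(0*1 + 2*(-1/5))))**2 = (-11 + (3 - 6*(0 - 2/5)))**2 = (-11 + (3 - 6*(-2/5)))**2 = (-11 + (3 + 12/5))**2 = (-11 + 27/5)**2 = (-28/5)**2 = 784/25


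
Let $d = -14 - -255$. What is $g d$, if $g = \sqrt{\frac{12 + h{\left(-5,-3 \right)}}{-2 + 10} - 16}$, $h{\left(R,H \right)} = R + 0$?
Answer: $\frac{2651 i \sqrt{2}}{4} \approx 937.27 i$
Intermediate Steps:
$h{\left(R,H \right)} = R$
$d = 241$ ($d = -14 + 255 = 241$)
$g = \frac{11 i \sqrt{2}}{4}$ ($g = \sqrt{\frac{12 - 5}{-2 + 10} - 16} = \sqrt{\frac{7}{8} - 16} = \sqrt{- \frac{121}{8}} = \frac{11 i \sqrt{2}}{4} \approx 3.8891 i$)
$g d = \frac{11 i \sqrt{2}}{4} \cdot 241 = \frac{2651 i \sqrt{2}}{4}$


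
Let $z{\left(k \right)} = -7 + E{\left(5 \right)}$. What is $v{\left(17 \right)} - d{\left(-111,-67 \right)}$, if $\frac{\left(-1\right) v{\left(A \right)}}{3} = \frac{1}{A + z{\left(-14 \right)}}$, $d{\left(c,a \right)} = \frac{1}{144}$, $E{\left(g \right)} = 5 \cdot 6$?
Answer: $- \frac{59}{720} \approx -0.081944$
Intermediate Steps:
$E{\left(g \right)} = 30$
$d{\left(c,a \right)} = \frac{1}{144}$
$z{\left(k \right)} = 23$ ($z{\left(k \right)} = -7 + 30 = 23$)
$v{\left(A \right)} = - \frac{3}{23 + A}$ ($v{\left(A \right)} = - \frac{3}{A + 23} = - \frac{3}{23 + A}$)
$v{\left(17 \right)} - d{\left(-111,-67 \right)} = - \frac{3}{23 + 17} - \frac{1}{144} = - \frac{3}{40} - \frac{1}{144} = - \frac{59}{720}$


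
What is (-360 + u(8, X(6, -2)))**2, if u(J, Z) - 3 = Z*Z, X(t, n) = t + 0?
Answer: 103041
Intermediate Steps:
X(t, n) = t
u(J, Z) = 3 + Z**2 (u(J, Z) = 3 + Z*Z = 3 + Z**2)
(-360 + u(8, X(6, -2)))**2 = (-360 + (3 + 6**2))**2 = (-360 + (3 + 36))**2 = (-360 + 39)**2 = (-321)**2 = 103041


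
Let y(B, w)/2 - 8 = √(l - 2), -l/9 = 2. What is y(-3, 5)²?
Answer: 176 + 128*I*√5 ≈ 176.0 + 286.22*I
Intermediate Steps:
l = -18 (l = -9*2 = -18)
y(B, w) = 16 + 4*I*√5 (y(B, w) = 16 + 2*√(-18 - 2) = 16 + 2*√(-20) = 16 + 2*(2*I*√5) = 16 + 4*I*√5)
y(-3, 5)² = (16 + 4*I*√5)²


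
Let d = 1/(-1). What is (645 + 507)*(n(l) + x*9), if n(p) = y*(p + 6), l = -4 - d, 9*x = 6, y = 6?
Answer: 27648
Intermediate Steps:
d = -1 (d = 1*(-1) = -1)
x = ⅔ (x = (⅑)*6 = ⅔ ≈ 0.66667)
l = -3 (l = -4 - 1*(-1) = -4 + 1 = -3)
n(p) = 36 + 6*p (n(p) = 6*(p + 6) = 6*(6 + p) = 36 + 6*p)
(645 + 507)*(n(l) + x*9) = (645 + 507)*((36 + 6*(-3)) + (⅔)*9) = 1152*((36 - 18) + 6) = 1152*(18 + 6) = 1152*24 = 27648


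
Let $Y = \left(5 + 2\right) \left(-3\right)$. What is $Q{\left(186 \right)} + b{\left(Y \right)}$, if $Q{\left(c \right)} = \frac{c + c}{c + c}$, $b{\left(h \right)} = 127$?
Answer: $128$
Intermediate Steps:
$Y = -21$ ($Y = 7 \left(-3\right) = -21$)
$Q{\left(c \right)} = 1$ ($Q{\left(c \right)} = \frac{2 c}{2 c} = 2 c \frac{1}{2 c} = 1$)
$Q{\left(186 \right)} + b{\left(Y \right)} = 1 + 127 = 128$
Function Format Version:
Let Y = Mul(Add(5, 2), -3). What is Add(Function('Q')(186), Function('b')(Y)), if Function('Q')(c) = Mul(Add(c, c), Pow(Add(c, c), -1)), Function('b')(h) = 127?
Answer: 128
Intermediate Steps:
Y = -21 (Y = Mul(7, -3) = -21)
Function('Q')(c) = 1 (Function('Q')(c) = Mul(Mul(2, c), Pow(Mul(2, c), -1)) = Mul(Mul(2, c), Mul(Rational(1, 2), Pow(c, -1))) = 1)
Add(Function('Q')(186), Function('b')(Y)) = Add(1, 127) = 128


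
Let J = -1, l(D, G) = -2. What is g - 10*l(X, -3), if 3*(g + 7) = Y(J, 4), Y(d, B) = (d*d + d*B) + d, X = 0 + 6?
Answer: 35/3 ≈ 11.667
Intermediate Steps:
X = 6
Y(d, B) = d + d**2 + B*d (Y(d, B) = (d**2 + B*d) + d = d + d**2 + B*d)
g = -25/3 (g = -7 + (-(1 + 4 - 1))/3 = -7 + (-1*4)/3 = -7 + (1/3)*(-4) = -7 - 4/3 = -25/3 ≈ -8.3333)
g - 10*l(X, -3) = -25/3 - 10*(-2) = -25/3 + 20 = 35/3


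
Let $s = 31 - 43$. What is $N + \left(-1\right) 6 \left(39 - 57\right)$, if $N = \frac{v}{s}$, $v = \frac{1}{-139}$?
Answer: $\frac{180145}{1668} \approx 108.0$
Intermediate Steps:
$v = - \frac{1}{139} \approx -0.0071942$
$s = -12$ ($s = 31 - 43 = -12$)
$N = \frac{1}{1668}$ ($N = - \frac{1}{139 \left(-12\right)} = \left(- \frac{1}{139}\right) \left(- \frac{1}{12}\right) = \frac{1}{1668} \approx 0.00059952$)
$N + \left(-1\right) 6 \left(39 - 57\right) = \frac{1}{1668} + \left(-1\right) 6 \left(39 - 57\right) = \frac{1}{1668} - 6 \left(39 - 57\right) = \frac{1}{1668} - -108 = \frac{1}{1668} + 108 = \frac{180145}{1668}$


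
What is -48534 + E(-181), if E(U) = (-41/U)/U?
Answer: -1590022415/32761 ≈ -48534.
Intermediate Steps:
E(U) = -41/U²
-48534 + E(-181) = -48534 - 41/(-181)² = -48534 - 41*1/32761 = -48534 - 41/32761 = -1590022415/32761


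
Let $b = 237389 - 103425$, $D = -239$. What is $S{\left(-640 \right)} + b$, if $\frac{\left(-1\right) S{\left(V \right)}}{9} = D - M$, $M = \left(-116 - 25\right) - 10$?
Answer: $134756$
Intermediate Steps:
$M = -151$ ($M = -141 - 10 = -151$)
$b = 133964$ ($b = 237389 - 103425 = 133964$)
$S{\left(V \right)} = 792$ ($S{\left(V \right)} = - 9 \left(-239 - -151\right) = - 9 \left(-239 + 151\right) = \left(-9\right) \left(-88\right) = 792$)
$S{\left(-640 \right)} + b = 792 + 133964 = 134756$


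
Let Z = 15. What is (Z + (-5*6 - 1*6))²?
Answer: 441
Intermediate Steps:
(Z + (-5*6 - 1*6))² = (15 + (-5*6 - 1*6))² = (15 + (-30 - 6))² = (15 - 36)² = (-21)² = 441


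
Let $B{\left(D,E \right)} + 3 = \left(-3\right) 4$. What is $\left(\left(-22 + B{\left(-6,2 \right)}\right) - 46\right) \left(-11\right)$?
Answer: $913$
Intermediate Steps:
$B{\left(D,E \right)} = -15$ ($B{\left(D,E \right)} = -3 - 12 = -15$)
$\left(\left(-22 + B{\left(-6,2 \right)}\right) - 46\right) \left(-11\right) = \left(\left(-22 - 15\right) - 46\right) \left(-11\right) = \left(-37 - 46\right) \left(-11\right) = \left(-83\right) \left(-11\right) = 913$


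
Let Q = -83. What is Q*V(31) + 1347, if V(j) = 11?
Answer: 434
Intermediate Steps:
Q*V(31) + 1347 = -83*11 + 1347 = -913 + 1347 = 434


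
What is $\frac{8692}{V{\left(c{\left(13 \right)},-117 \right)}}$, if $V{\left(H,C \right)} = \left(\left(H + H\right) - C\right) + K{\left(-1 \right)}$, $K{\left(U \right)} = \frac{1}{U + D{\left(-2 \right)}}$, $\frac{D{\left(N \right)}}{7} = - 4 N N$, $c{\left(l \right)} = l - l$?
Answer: $\frac{245549}{3305} \approx 74.296$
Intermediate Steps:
$c{\left(l \right)} = 0$
$D{\left(N \right)} = - 28 N^{2}$ ($D{\left(N \right)} = 7 - 4 N N = 7 \left(- 4 N^{2}\right) = - 28 N^{2}$)
$K{\left(U \right)} = \frac{1}{-112 + U}$ ($K{\left(U \right)} = \frac{1}{U - 28 \left(-2\right)^{2}} = \frac{1}{U - 112} = \frac{1}{-112 + U}$)
$V{\left(H,C \right)} = - \frac{1}{113} - C + 2 H$ ($V{\left(H,C \right)} = \left(\left(H + H\right) - C\right) + \frac{1}{-112 - 1} = \left(2 H - C\right) + \frac{1}{-113} = \left(- C + 2 H\right) - \frac{1}{113} = - \frac{1}{113} - C + 2 H$)
$\frac{8692}{V{\left(c{\left(13 \right)},-117 \right)}} = \frac{8692}{- \frac{1}{113} - -117 + 2 \cdot 0} = \frac{8692}{- \frac{1}{113} + 117 + 0} = \frac{8692}{\frac{13220}{113}} = 8692 \cdot \frac{113}{13220} = \frac{245549}{3305}$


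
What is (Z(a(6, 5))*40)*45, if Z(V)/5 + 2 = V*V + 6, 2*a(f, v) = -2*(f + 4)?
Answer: 936000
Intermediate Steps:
a(f, v) = -4 - f (a(f, v) = (-2*(f + 4))/2 = (-2*(4 + f))/2 = (-8 - 2*f)/2 = -4 - f)
Z(V) = 20 + 5*V**2 (Z(V) = -10 + 5*(V*V + 6) = -10 + 5*(V**2 + 6) = -10 + 5*(6 + V**2) = -10 + (30 + 5*V**2) = 20 + 5*V**2)
(Z(a(6, 5))*40)*45 = ((20 + 5*(-4 - 1*6)**2)*40)*45 = ((20 + 5*(-4 - 6)**2)*40)*45 = ((20 + 5*(-10)**2)*40)*45 = ((20 + 5*100)*40)*45 = ((20 + 500)*40)*45 = (520*40)*45 = 20800*45 = 936000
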